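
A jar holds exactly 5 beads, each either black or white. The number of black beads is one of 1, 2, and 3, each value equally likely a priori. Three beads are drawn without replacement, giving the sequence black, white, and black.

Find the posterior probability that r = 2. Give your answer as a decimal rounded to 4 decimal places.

Compute the likelihood of the observed sequence for each case: P(data | r = 1) = (1/5)(4/4)(0/3) = 0; P(data | r = 2) = (2/5)(3/4)(1/3) = 1/10; P(data | r = 3) = (3/5)(2/4)(2/3) = 1/5.
Weighting by the prior gives 1/3 · 0 = 0, 1/3 · 1/10 = 1/30, 1/3 · 1/5 = 1/15; summing to 1/10.
So P(r = 2 | data) = (1/30) / (1/10) = 1/3.

0.3333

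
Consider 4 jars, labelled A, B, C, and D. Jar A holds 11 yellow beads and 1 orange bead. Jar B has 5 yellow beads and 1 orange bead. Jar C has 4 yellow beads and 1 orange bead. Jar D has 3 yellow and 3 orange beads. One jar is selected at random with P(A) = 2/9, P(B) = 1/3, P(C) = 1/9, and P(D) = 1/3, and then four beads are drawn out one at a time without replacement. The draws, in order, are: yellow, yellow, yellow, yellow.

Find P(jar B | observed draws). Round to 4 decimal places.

The likelihood of the observed sequence under each hypothesis: P(data | jar A) = (11/12)(10/11)(9/10)(8/9) = 2/3; P(data | jar B) = (5/6)(4/5)(3/4)(2/3) = 1/3; P(data | jar C) = (4/5)(3/4)(2/3)(1/2) = 1/5; P(data | jar D) = (3/6)(2/5)(1/4)(0/3) = 0.
Multiplying each by its prior: 2/9 · 2/3 = 4/27, 1/3 · 1/3 = 1/9, 1/9 · 1/5 = 1/45, 1/3 · 0 = 0; these sum to 38/135.
By Bayes' rule, P(jar B | data) = (1/9) / (38/135) = 15/38.

0.3947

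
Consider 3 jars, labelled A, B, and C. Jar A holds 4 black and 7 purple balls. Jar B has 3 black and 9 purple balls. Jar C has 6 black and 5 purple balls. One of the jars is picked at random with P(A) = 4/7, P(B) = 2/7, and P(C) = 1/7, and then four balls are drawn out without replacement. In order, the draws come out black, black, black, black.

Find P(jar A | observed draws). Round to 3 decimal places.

For each hypothesis, P(data | H) works out to: P(data | jar A) = (4/11)(3/10)(2/9)(1/8) = 0.0030303; P(data | jar B) = (3/12)(2/11)(1/10)(0/9) = 0; P(data | jar C) = (6/11)(5/10)(4/9)(3/8) = 0.045455.
Weighting by the prior gives 4/7 · 0.0030303 = 0.0017316, 2/7 · 0 = 0, 1/7 · 0.045455 = 0.0064935; with total 0.0082251.
Hence P(jar A | data) = (0.0017316) / (0.0082251) = 0.21053.

0.211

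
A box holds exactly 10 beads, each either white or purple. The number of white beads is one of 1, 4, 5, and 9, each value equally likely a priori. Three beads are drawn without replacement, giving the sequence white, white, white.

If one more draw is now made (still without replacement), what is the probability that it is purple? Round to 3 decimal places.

0.230

Under each hypothesis, the probability of the observed sequence is: P(data | r = 1) = (1/10)(0/9) = 0; P(data | r = 4) = (4/10)(3/9)(2/8) = 1/30; P(data | r = 5) = (5/10)(4/9)(3/8) = 1/12; P(data | r = 9) = (9/10)(8/9)(7/8) = 7/10.
Multiplying each by its prior: 1/4 · 0 = 0, 1/4 · 1/30 = 1/120, 1/4 · 1/12 = 1/48, 1/4 · 7/10 = 7/40; with total 49/240.
The posterior is then P(r = 1 | data) = 0, P(r = 4 | data) = 2/49, P(r = 5 | data) = 5/49, P(r = 9 | data) = 6/7.
So P(purple next | data) = Σ P(purple next | H) P(H | data) = (6/7)(2/49) + (5/7)(5/49) + (1/7)(6/7) = 79/343.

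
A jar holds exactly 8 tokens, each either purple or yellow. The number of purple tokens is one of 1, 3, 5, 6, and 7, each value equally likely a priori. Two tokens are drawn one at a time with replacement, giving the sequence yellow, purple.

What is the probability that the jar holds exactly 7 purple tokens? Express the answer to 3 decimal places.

0.125

For each hypothesis, P(data | H) works out to: P(data | r = 1) = (7/8)(1/8) = 7/64; P(data | r = 3) = (5/8)(3/8) = 15/64; P(data | r = 5) = (3/8)(5/8) = 15/64; P(data | r = 6) = (2/8)(6/8) = 3/16; P(data | r = 7) = (1/8)(7/8) = 7/64.
The prior-weighted likelihoods are 1/5 · 7/64 = 7/320, 1/5 · 15/64 = 3/64, 1/5 · 15/64 = 3/64, 1/5 · 3/16 = 3/80, 1/5 · 7/64 = 7/320; with total 7/40.
Hence P(r = 7 | data) = (7/320) / (7/40) = 1/8.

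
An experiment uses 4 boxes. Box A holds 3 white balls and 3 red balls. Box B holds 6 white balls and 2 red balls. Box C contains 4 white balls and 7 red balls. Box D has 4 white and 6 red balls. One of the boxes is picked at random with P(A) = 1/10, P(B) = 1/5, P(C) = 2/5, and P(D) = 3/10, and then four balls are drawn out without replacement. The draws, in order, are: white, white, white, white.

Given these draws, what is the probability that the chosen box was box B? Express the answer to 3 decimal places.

Under each hypothesis, the probability of the observed sequence is: P(data | box A) = (3/6)(2/5)(1/4)(0/3) = 0; P(data | box B) = (6/8)(5/7)(4/6)(3/5) = 0.21429; P(data | box C) = (4/11)(3/10)(2/9)(1/8) = 0.0030303; P(data | box D) = (4/10)(3/9)(2/8)(1/7) = 0.0047619.
Weighting by the prior gives 1/10 · 0 = 0, 1/5 · 0.21429 = 0.042857, 2/5 · 0.0030303 = 0.0012121, 3/10 · 0.0047619 = 0.0014286; summing to 0.045498.
Hence P(box B | data) = (0.042857) / (0.045498) = 0.94196.

0.942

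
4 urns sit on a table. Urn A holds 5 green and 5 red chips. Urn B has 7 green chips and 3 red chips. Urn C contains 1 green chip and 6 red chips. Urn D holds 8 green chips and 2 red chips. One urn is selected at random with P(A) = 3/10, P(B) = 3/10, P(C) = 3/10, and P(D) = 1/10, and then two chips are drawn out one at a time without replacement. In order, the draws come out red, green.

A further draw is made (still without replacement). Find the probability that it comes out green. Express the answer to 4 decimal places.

0.5128

Compute the likelihood of the observed sequence for each case: P(data | urn A) = (5/10)(5/9) = 0.27778; P(data | urn B) = (3/10)(7/9) = 0.23333; P(data | urn C) = (6/7)(1/6) = 0.14286; P(data | urn D) = (2/10)(8/9) = 0.17778.
The prior-weighted likelihoods are 3/10 · 0.27778 = 0.083333, 3/10 · 0.23333 = 0.07, 3/10 · 0.14286 = 0.042857, 1/10 · 0.17778 = 0.017778; summing to 0.21397.
The posterior is then P(urn A | data) = 0.38947, P(urn B | data) = 0.32715, P(urn C | data) = 0.2003, P(urn D | data) = 0.083086.
So P(green next | data) = Σ P(green next | H) P(H | data) = (1/2)(0.38947) + (3/4)(0.32715) + (0)(0.2003) + (7/8)(0.083086) = 0.5128.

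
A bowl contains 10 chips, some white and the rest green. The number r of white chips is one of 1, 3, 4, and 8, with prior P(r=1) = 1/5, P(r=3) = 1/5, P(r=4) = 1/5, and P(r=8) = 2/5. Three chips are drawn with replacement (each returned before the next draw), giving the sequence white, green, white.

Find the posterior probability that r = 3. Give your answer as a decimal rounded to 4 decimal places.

For each hypothesis, P(data | H) works out to: P(data | r = 1) = (1/10)(9/10)(1/10) = 0.009; P(data | r = 3) = (3/10)(7/10)(3/10) = 0.063; P(data | r = 4) = (4/10)(6/10)(4/10) = 0.096; P(data | r = 8) = (8/10)(2/10)(8/10) = 0.128.
Weighting by the prior gives 1/5 · 0.009 = 0.0018, 1/5 · 0.063 = 0.0126, 1/5 · 0.096 = 0.0192, 2/5 · 0.128 = 0.0512; these sum to 0.0848.
Hence P(r = 3 | data) = (0.0126) / (0.0848) = 0.14858.

0.1486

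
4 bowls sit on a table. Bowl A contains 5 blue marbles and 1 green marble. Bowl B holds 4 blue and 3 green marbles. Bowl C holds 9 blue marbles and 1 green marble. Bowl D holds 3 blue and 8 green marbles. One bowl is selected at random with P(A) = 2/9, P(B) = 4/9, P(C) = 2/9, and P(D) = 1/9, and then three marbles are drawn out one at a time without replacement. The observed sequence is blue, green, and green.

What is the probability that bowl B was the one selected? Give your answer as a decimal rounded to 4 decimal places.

0.7293

Under each hypothesis, the probability of the observed sequence is: P(data | bowl A) = (5/6)(1/5)(0/4) = 0; P(data | bowl B) = (4/7)(3/6)(2/5) = 0.11429; P(data | bowl C) = (9/10)(1/9)(0/8) = 0; P(data | bowl D) = (3/11)(8/10)(7/9) = 0.1697.
Multiplying each by its prior: 2/9 · 0 = 0, 4/9 · 0.11429 = 0.050794, 2/9 · 0 = 0, 1/9 · 0.1697 = 0.018855; summing to 0.069649.
Therefore the posterior P(bowl B | data) = (0.050794) / (0.069649) = 0.72928.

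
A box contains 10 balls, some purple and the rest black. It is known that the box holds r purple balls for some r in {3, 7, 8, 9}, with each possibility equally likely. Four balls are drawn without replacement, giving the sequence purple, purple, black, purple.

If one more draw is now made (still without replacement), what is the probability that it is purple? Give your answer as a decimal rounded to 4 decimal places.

Compute the likelihood of the observed sequence for each case: P(data | r = 3) = (3/10)(2/9)(7/8)(1/7) = 1/120; P(data | r = 7) = (7/10)(6/9)(3/8)(5/7) = 1/8; P(data | r = 8) = (8/10)(7/9)(2/8)(6/7) = 2/15; P(data | r = 9) = (9/10)(8/9)(1/8)(7/7) = 1/10.
Multiplying each by its prior: 1/4 · 1/120 = 1/480, 1/4 · 1/8 = 1/32, 1/4 · 2/15 = 1/30, 1/4 · 1/10 = 1/40; summing to 11/120.
The posterior is then P(r = 3 | data) = 1/44, P(r = 7 | data) = 15/44, P(r = 8 | data) = 4/11, P(r = 9 | data) = 3/11.
So P(purple next | data) = Σ P(purple next | H) P(H | data) = (0)(1/44) + (2/3)(15/44) + (5/6)(4/11) + (1)(3/11) = 53/66.

0.8030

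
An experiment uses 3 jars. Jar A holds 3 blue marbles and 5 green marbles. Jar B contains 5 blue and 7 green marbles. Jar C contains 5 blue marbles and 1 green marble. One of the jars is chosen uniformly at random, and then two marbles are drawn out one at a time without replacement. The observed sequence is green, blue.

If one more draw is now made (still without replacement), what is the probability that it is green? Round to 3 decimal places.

0.483

Under each hypothesis, the probability of the observed sequence is: P(data | jar A) = (5/8)(3/7) = 0.26786; P(data | jar B) = (7/12)(5/11) = 0.26515; P(data | jar C) = (1/6)(5/5) = 0.16667.
Multiplying each by its prior: 1/3 · 0.26786 = 0.089286, 1/3 · 0.26515 = 0.088384, 1/3 · 0.16667 = 0.055556; with total 0.23323.
Normalising, the posterior is P(jar A | data) = 0.38283, P(jar B | data) = 0.37896, P(jar C | data) = 0.23821.
So P(green next | data) = Σ P(green next | H) P(H | data) = (2/3)(0.38283) + (3/5)(0.37896) + (0)(0.23821) = 0.4826.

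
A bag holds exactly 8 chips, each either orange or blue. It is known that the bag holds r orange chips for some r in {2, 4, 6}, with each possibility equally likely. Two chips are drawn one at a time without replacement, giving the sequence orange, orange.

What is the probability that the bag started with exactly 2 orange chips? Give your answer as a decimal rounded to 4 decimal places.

Under each hypothesis, the probability of the observed sequence is: P(data | r = 2) = (2/8)(1/7) = 1/28; P(data | r = 4) = (4/8)(3/7) = 3/14; P(data | r = 6) = (6/8)(5/7) = 15/28.
The prior-weighted likelihoods are 1/3 · 1/28 = 1/84, 1/3 · 3/14 = 1/14, 1/3 · 15/28 = 5/28; these sum to 11/42.
So P(r = 2 | data) = (1/84) / (11/42) = 1/22.

0.0455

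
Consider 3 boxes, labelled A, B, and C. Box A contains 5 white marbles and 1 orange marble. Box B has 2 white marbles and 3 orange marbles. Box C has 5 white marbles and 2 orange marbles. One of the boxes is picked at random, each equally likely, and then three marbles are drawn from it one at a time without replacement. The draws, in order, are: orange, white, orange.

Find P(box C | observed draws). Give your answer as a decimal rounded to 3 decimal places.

For each hypothesis, P(data | H) works out to: P(data | box A) = (1/6)(5/5)(0/4) = 0; P(data | box B) = (3/5)(2/4)(2/3) = 1/5; P(data | box C) = (2/7)(5/6)(1/5) = 1/21.
The prior-weighted likelihoods are 1/3 · 0 = 0, 1/3 · 1/5 = 1/15, 1/3 · 1/21 = 1/63; these sum to 26/315.
By Bayes' rule, P(box C | data) = (1/63) / (26/315) = 5/26.

0.192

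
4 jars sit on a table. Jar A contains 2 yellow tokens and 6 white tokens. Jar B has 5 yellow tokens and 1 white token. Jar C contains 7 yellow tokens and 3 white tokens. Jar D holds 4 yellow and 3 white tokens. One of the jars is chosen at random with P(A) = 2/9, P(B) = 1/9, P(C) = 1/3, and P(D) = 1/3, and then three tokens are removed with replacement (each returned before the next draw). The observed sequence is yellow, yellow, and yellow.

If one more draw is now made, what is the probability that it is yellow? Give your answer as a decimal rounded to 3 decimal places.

For each hypothesis, P(data | H) works out to: P(data | jar A) = (2/8)(2/8)(2/8) = 0.015625; P(data | jar B) = (5/6)(5/6)(5/6) = 0.5787; P(data | jar C) = (7/10)(7/10)(7/10) = 0.343; P(data | jar D) = (4/7)(4/7)(4/7) = 0.18659.
Multiplying each by its prior: 2/9 · 0.015625 = 0.0034722, 1/9 · 0.5787 = 0.0643, 1/3 · 0.343 = 0.11433, 1/3 · 0.18659 = 0.062196; summing to 0.2443.
The posterior is then P(jar A | data) = 0.014213, P(jar B | data) = 0.2632, P(jar C | data) = 0.468, P(jar D | data) = 0.25459.
So P(yellow next | data) = Σ P(yellow next | H) P(H | data) = (1/4)(0.014213) + (5/6)(0.2632) + (7/10)(0.468) + (4/7)(0.25459) = 0.69596.

0.696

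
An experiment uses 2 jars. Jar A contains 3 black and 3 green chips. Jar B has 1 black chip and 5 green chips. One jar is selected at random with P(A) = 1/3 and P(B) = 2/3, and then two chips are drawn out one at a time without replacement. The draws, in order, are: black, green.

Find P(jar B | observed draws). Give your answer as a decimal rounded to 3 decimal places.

0.526

The likelihood of the observed sequence under each hypothesis: P(data | jar A) = (3/6)(3/5) = 3/10; P(data | jar B) = (1/6)(5/5) = 1/6.
Multiplying each by its prior: 1/3 · 3/10 = 1/10, 2/3 · 1/6 = 1/9; with total 19/90.
Therefore the posterior P(jar B | data) = (1/9) / (19/90) = 10/19.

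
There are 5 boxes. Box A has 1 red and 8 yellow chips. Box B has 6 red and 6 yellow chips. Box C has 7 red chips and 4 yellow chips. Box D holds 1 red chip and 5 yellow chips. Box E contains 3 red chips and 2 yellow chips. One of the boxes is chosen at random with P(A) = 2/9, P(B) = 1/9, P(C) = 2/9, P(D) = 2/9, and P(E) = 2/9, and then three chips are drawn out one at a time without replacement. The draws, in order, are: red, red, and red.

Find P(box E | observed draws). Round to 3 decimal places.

Compute the likelihood of the observed sequence for each case: P(data | box A) = (1/9)(0/8) = 0; P(data | box B) = (6/12)(5/11)(4/10) = 0.090909; P(data | box C) = (7/11)(6/10)(5/9) = 0.21212; P(data | box D) = (1/6)(0/5) = 0; P(data | box E) = (3/5)(2/4)(1/3) = 0.1.
Multiplying each by its prior: 2/9 · 0 = 0, 1/9 · 0.090909 = 0.010101, 2/9 · 0.21212 = 0.047138, 2/9 · 0 = 0, 2/9 · 0.1 = 0.022222; these sum to 0.079461.
Hence P(box E | data) = (0.022222) / (0.079461) = 0.27966.

0.280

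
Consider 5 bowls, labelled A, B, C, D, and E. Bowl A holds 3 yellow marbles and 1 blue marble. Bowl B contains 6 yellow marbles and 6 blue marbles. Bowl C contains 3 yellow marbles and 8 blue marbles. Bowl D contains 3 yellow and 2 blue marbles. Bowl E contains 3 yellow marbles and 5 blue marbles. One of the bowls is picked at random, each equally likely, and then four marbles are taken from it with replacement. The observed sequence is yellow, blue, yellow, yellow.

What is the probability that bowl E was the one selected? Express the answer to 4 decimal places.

0.1091

For each hypothesis, P(data | H) works out to: P(data | bowl A) = (3/4)(1/4)(3/4)(3/4) = 0.10547; P(data | bowl B) = (6/12)(6/12)(6/12)(6/12) = 0.0625; P(data | bowl C) = (3/11)(8/11)(3/11)(3/11) = 0.014753; P(data | bowl D) = (3/5)(2/5)(3/5)(3/5) = 0.0864; P(data | bowl E) = (3/8)(5/8)(3/8)(3/8) = 0.032959.
The prior-weighted likelihoods are 1/5 · 0.10547 = 0.021094, 1/5 · 0.0625 = 0.0125, 1/5 · 0.014753 = 0.0029506, 1/5 · 0.0864 = 0.01728, 1/5 · 0.032959 = 0.0065918; these sum to 0.060416.
By Bayes' rule, P(bowl E | data) = (0.0065918) / (0.060416) = 0.10911.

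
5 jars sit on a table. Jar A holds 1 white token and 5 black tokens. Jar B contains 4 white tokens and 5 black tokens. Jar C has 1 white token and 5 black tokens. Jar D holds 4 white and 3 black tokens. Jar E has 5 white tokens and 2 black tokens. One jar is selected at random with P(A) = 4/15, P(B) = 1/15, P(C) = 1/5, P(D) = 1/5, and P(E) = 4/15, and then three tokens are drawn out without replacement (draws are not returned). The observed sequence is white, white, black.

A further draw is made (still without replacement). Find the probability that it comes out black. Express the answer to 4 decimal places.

For each hypothesis, P(data | H) works out to: P(data | jar A) = (1/6)(0/5) = 0; P(data | jar B) = (4/9)(3/8)(5/7) = 0.11905; P(data | jar C) = (1/6)(0/5) = 0; P(data | jar D) = (4/7)(3/6)(3/5) = 0.17143; P(data | jar E) = (5/7)(4/6)(2/5) = 0.19048.
Weighting by the prior gives 4/15 · 0 = 0, 1/15 · 0.11905 = 0.0079365, 1/5 · 0 = 0, 1/5 · 0.17143 = 0.034286, 4/15 · 0.19048 = 0.050794; with total 0.093016.
Dividing through by the total gives posterior P(jar A | data) = 0, P(jar B | data) = 0.085324, P(jar C | data) = 0, P(jar D | data) = 0.3686, P(jar E | data) = 0.54608.
So P(black next | data) = Σ P(black next | H) P(H | data) = (2/3)(0.085324) + (1/2)(0.3686) + (1/4)(0.54608) = 0.3777.

0.3777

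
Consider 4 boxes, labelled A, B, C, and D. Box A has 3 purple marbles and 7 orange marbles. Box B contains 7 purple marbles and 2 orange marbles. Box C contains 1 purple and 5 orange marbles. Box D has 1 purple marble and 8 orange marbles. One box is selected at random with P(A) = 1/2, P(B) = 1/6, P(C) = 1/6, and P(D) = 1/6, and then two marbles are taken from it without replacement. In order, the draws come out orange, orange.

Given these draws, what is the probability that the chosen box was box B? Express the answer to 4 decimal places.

Compute the likelihood of the observed sequence for each case: P(data | box A) = (7/10)(6/9) = 0.46667; P(data | box B) = (2/9)(1/8) = 0.027778; P(data | box C) = (5/6)(4/5) = 0.66667; P(data | box D) = (8/9)(7/8) = 0.77778.
Weighting by the prior gives 1/2 · 0.46667 = 0.23333, 1/6 · 0.027778 = 0.0046296, 1/6 · 0.66667 = 0.11111, 1/6 · 0.77778 = 0.12963; these sum to 0.4787.
By Bayes' rule, P(box B | data) = (0.0046296) / (0.4787) = 0.0096712.

0.0097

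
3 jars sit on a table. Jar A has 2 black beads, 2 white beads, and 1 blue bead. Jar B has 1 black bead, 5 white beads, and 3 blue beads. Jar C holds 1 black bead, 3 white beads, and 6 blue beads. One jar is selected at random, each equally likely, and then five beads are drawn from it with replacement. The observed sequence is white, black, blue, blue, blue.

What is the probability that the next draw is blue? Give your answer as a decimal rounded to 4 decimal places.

0.4883

Under each hypothesis, the probability of the observed sequence is: P(data | jar A) = (2/5)(2/5)(1/5)(1/5)(1/5) = 0.00128; P(data | jar B) = (5/9)(1/9)(3/9)(3/9)(3/9) = 0.0022862; P(data | jar C) = (3/10)(1/10)(6/10)(6/10)(6/10) = 0.00648.
The prior-weighted likelihoods are 1/3 · 0.00128 = 0.00042667, 1/3 · 0.0022862 = 0.00076208, 1/3 · 0.00648 = 0.00216; summing to 0.0033487.
The posterior is then P(jar A | data) = 0.12741, P(jar B | data) = 0.22757, P(jar C | data) = 0.64502.
Averaging over the posterior, P(blue next | data) = (1/5)(0.12741) + (1/3)(0.22757) + (3/5)(0.64502) = 0.48835.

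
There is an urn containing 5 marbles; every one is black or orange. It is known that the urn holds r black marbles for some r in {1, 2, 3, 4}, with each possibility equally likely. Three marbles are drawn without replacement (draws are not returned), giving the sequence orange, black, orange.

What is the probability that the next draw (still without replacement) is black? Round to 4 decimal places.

For each hypothesis, P(data | H) works out to: P(data | r = 1) = (4/5)(1/4)(3/3) = 1/5; P(data | r = 2) = (3/5)(2/4)(2/3) = 1/5; P(data | r = 3) = (2/5)(3/4)(1/3) = 1/10; P(data | r = 4) = (1/5)(4/4)(0/3) = 0.
The prior-weighted likelihoods are 1/4 · 1/5 = 1/20, 1/4 · 1/5 = 1/20, 1/4 · 1/10 = 1/40, 1/4 · 0 = 0; these sum to 1/8.
Dividing through by the total gives posterior P(r = 1 | data) = 2/5, P(r = 2 | data) = 2/5, P(r = 3 | data) = 1/5, P(r = 4 | data) = 0.
So P(black next | data) = Σ P(black next | H) P(H | data) = (0)(2/5) + (1/2)(2/5) + (1)(1/5) = 2/5.

0.4000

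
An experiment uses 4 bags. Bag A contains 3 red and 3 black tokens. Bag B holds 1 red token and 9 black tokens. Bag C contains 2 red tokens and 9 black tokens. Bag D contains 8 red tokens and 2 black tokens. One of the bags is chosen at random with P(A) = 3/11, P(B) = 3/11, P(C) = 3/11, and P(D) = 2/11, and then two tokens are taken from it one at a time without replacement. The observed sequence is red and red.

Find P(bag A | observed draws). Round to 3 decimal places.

0.316

Compute the likelihood of the observed sequence for each case: P(data | bag A) = (3/6)(2/5) = 0.2; P(data | bag B) = (1/10)(0/9) = 0; P(data | bag C) = (2/11)(1/10) = 0.018182; P(data | bag D) = (8/10)(7/9) = 0.62222.
Weighting by the prior gives 3/11 · 0.2 = 0.054545, 3/11 · 0 = 0, 3/11 · 0.018182 = 0.0049587, 2/11 · 0.62222 = 0.11313; these sum to 0.17264.
By Bayes' rule, P(bag A | data) = (0.054545) / (0.17264) = 0.31596.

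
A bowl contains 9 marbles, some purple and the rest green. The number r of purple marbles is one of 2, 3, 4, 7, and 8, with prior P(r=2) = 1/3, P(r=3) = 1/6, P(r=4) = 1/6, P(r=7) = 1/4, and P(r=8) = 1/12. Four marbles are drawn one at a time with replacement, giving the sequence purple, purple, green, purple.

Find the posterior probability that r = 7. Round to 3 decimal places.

0.548

The likelihood of the observed sequence under each hypothesis: P(data | r = 2) = (2/9)(2/9)(7/9)(2/9) = 0.0085353; P(data | r = 3) = (3/9)(3/9)(6/9)(3/9) = 0.024691; P(data | r = 4) = (4/9)(4/9)(5/9)(4/9) = 0.048773; P(data | r = 7) = (7/9)(7/9)(2/9)(7/9) = 0.10456; P(data | r = 8) = (8/9)(8/9)(1/9)(8/9) = 0.078037.
The prior-weighted likelihoods are 1/3 · 0.0085353 = 0.0028451, 1/6 · 0.024691 = 0.0041152, 1/6 · 0.048773 = 0.0081288, 1/4 · 0.10456 = 0.026139, 1/12 · 0.078037 = 0.0065031; with total 0.047732.
So P(r = 7 | data) = (0.026139) / (0.047732) = 0.54763.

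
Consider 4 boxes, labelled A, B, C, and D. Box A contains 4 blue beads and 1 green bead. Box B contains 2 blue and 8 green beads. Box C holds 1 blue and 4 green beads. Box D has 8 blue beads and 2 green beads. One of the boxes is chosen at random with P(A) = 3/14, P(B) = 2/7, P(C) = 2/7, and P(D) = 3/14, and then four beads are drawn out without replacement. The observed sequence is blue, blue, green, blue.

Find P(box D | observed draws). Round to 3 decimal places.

Under each hypothesis, the probability of the observed sequence is: P(data | box A) = (4/5)(3/4)(1/3)(2/2) = 1/5; P(data | box B) = (2/10)(1/9)(8/8)(0/7) = 0; P(data | box C) = (1/5)(0/4) = 0; P(data | box D) = (8/10)(7/9)(2/8)(6/7) = 2/15.
Multiplying each by its prior: 3/14 · 1/5 = 3/70, 2/7 · 0 = 0, 2/7 · 0 = 0, 3/14 · 2/15 = 1/35; with total 1/14.
By Bayes' rule, P(box D | data) = (1/35) / (1/14) = 2/5.

0.400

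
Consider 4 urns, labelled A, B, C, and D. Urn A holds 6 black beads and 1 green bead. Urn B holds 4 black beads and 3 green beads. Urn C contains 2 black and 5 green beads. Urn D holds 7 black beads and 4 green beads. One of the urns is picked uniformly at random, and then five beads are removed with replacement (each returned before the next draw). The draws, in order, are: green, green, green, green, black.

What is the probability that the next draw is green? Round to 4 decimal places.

0.6228

For each hypothesis, P(data | H) works out to: P(data | urn A) = (1/7)(1/7)(1/7)(1/7)(6/7) = 0.00035699; P(data | urn B) = (3/7)(3/7)(3/7)(3/7)(4/7) = 0.019278; P(data | urn C) = (5/7)(5/7)(5/7)(5/7)(2/7) = 0.074374; P(data | urn D) = (4/11)(4/11)(4/11)(4/11)(7/11) = 0.011127.
Multiplying each by its prior: 1/4 · 0.00035699 = 8.9249e-05, 1/4 · 0.019278 = 0.0048194, 1/4 · 0.074374 = 0.018593, 1/4 · 0.011127 = 0.0027817; these sum to 0.026284.
Dividing through by the total gives posterior P(urn A | data) = 0.0033956, P(urn B | data) = 0.18336, P(urn C | data) = 0.70741, P(urn D | data) = 0.10583.
Averaging over the posterior, P(green next | data) = (1/7)(0.0033956) + (3/7)(0.18336) + (5/7)(0.70741) + (4/11)(0.10583) = 0.62285.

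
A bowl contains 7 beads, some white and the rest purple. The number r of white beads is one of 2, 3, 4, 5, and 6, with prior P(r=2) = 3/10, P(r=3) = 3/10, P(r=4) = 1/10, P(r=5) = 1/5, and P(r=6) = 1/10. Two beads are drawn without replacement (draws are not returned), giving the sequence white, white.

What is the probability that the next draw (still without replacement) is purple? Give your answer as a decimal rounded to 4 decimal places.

Compute the likelihood of the observed sequence for each case: P(data | r = 2) = (2/7)(1/6) = 1/21; P(data | r = 3) = (3/7)(2/6) = 1/7; P(data | r = 4) = (4/7)(3/6) = 2/7; P(data | r = 5) = (5/7)(4/6) = 10/21; P(data | r = 6) = (6/7)(5/6) = 5/7.
The prior-weighted likelihoods are 3/10 · 1/21 = 1/70, 3/10 · 1/7 = 3/70, 1/10 · 2/7 = 1/35, 1/5 · 10/21 = 2/21, 1/10 · 5/7 = 1/14; with total 53/210.
Normalising, the posterior is P(r = 2 | data) = 3/53, P(r = 3 | data) = 9/53, P(r = 4 | data) = 6/53, P(r = 5 | data) = 20/53, P(r = 6 | data) = 15/53.
The predictive probability is P(purple next | data) = (1)(3/53) + (4/5)(9/53) + (3/5)(6/53) + (2/5)(20/53) + (1/5)(15/53) = 124/265.

0.4679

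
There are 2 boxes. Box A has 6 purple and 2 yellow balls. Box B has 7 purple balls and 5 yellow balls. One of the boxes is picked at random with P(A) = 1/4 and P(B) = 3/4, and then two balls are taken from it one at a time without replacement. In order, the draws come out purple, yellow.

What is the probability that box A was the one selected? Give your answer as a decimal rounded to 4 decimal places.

Compute the likelihood of the observed sequence for each case: P(data | box A) = (6/8)(2/7) = 0.21429; P(data | box B) = (7/12)(5/11) = 0.26515.
The prior-weighted likelihoods are 1/4 · 0.21429 = 0.053571, 3/4 · 0.26515 = 0.19886; summing to 0.25244.
Therefore the posterior P(box A | data) = (0.053571) / (0.25244) = 0.21222.

0.2122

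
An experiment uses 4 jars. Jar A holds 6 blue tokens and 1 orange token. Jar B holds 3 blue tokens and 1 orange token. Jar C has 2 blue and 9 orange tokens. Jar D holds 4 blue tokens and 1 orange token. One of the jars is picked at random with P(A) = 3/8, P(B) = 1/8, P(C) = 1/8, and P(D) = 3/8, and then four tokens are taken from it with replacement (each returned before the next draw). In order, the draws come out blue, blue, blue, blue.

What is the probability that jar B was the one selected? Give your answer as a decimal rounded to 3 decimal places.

0.100

For each hypothesis, P(data | H) works out to: P(data | jar A) = (6/7)(6/7)(6/7)(6/7) = 0.53978; P(data | jar B) = (3/4)(3/4)(3/4)(3/4) = 0.31641; P(data | jar C) = (2/11)(2/11)(2/11)(2/11) = 0.0010928; P(data | jar D) = (4/5)(4/5)(4/5)(4/5) = 0.4096.
The prior-weighted likelihoods are 3/8 · 0.53978 = 0.20242, 1/8 · 0.31641 = 0.039551, 1/8 · 0.0010928 = 0.0001366, 3/8 · 0.4096 = 0.1536; with total 0.3957.
Hence P(jar B | data) = (0.039551) / (0.3957) = 0.099951.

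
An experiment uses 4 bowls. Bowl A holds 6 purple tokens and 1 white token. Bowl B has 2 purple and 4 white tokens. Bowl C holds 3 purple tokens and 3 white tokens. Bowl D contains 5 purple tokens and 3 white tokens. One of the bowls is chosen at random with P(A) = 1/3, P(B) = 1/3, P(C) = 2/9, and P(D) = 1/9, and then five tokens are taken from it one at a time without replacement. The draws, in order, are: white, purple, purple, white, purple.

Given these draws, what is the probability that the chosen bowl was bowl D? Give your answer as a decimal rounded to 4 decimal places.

The likelihood of the observed sequence under each hypothesis: P(data | bowl A) = (1/7)(6/6)(5/5)(0/4) = 0; P(data | bowl B) = (4/6)(2/5)(1/4)(3/3)(0/2) = 0; P(data | bowl C) = (3/6)(3/5)(2/4)(2/3)(1/2) = 0.05; P(data | bowl D) = (3/8)(5/7)(4/6)(2/5)(3/4) = 0.053571.
The prior-weighted likelihoods are 1/3 · 0 = 0, 1/3 · 0 = 0, 2/9 · 0.05 = 0.011111, 1/9 · 0.053571 = 0.0059524; with total 0.017063.
Hence P(bowl D | data) = (0.0059524) / (0.017063) = 0.34884.

0.3488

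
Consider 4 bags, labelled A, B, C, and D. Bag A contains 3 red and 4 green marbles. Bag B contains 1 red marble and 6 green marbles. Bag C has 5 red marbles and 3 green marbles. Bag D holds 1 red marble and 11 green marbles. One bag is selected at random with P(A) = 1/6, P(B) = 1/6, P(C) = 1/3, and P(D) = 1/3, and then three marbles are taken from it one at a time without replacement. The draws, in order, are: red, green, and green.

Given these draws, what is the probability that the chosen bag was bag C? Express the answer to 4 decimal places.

0.2708

Compute the likelihood of the observed sequence for each case: P(data | bag A) = (3/7)(4/6)(3/5) = 0.17143; P(data | bag B) = (1/7)(6/6)(5/5) = 0.14286; P(data | bag C) = (5/8)(3/7)(2/6) = 0.089286; P(data | bag D) = (1/12)(11/11)(10/10) = 0.083333.
The prior-weighted likelihoods are 1/6 · 0.17143 = 0.028571, 1/6 · 0.14286 = 0.02381, 1/3 · 0.089286 = 0.029762, 1/3 · 0.083333 = 0.027778; these sum to 0.10992.
Hence P(bag C | data) = (0.029762) / (0.10992) = 0.27076.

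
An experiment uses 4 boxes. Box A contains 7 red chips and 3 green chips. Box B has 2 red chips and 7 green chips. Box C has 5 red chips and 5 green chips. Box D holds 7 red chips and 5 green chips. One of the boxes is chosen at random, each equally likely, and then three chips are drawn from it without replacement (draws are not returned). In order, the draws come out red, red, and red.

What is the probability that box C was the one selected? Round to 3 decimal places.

Compute the likelihood of the observed sequence for each case: P(data | box A) = (7/10)(6/9)(5/8) = 7/24; P(data | box B) = (2/9)(1/8)(0/7) = 0; P(data | box C) = (5/10)(4/9)(3/8) = 1/12; P(data | box D) = (7/12)(6/11)(5/10) = 7/44.
Weighting by the prior gives 1/4 · 7/24 = 7/96, 1/4 · 0 = 0, 1/4 · 1/12 = 1/48, 1/4 · 7/44 = 7/176; these sum to 47/352.
So P(box C | data) = (1/48) / (47/352) = 22/141.

0.156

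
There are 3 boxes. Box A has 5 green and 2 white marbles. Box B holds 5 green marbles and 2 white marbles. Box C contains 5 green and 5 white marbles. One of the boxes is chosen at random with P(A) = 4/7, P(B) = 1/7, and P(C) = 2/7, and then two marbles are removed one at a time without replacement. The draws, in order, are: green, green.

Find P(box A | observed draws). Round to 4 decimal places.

0.6742

Under each hypothesis, the probability of the observed sequence is: P(data | box A) = (5/7)(4/6) = 10/21; P(data | box B) = (5/7)(4/6) = 10/21; P(data | box C) = (5/10)(4/9) = 2/9.
The prior-weighted likelihoods are 4/7 · 10/21 = 40/147, 1/7 · 10/21 = 10/147, 2/7 · 2/9 = 4/63; summing to 178/441.
By Bayes' rule, P(box A | data) = (40/147) / (178/441) = 60/89.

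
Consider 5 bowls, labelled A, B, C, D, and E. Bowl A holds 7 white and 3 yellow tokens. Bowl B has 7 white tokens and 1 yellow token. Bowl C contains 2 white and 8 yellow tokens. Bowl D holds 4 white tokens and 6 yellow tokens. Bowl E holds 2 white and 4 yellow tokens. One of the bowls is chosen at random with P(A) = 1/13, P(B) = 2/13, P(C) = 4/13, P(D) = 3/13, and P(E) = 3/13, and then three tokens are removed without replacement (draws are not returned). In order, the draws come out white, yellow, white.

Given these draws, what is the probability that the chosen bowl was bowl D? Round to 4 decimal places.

0.2959

For each hypothesis, P(data | H) works out to: P(data | bowl A) = (7/10)(3/9)(6/8) = 7/40; P(data | bowl B) = (7/8)(1/7)(6/6) = 1/8; P(data | bowl C) = (2/10)(8/9)(1/8) = 1/45; P(data | bowl D) = (4/10)(6/9)(3/8) = 1/10; P(data | bowl E) = (2/6)(4/5)(1/4) = 1/15.
Multiplying each by its prior: 1/13 · 7/40 = 7/520, 2/13 · 1/8 = 1/52, 4/13 · 1/45 = 4/585, 3/13 · 1/10 = 3/130, 3/13 · 1/15 = 1/65; summing to 73/936.
Hence P(bowl D | data) = (3/130) / (73/936) = 108/365.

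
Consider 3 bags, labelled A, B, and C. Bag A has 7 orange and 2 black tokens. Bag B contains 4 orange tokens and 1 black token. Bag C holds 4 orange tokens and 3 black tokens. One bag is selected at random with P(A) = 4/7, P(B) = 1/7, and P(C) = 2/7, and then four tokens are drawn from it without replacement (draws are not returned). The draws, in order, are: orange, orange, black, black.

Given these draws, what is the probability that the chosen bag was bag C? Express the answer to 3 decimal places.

0.607

The likelihood of the observed sequence under each hypothesis: P(data | bag A) = (7/9)(6/8)(2/7)(1/6) = 0.027778; P(data | bag B) = (4/5)(3/4)(1/3)(0/2) = 0; P(data | bag C) = (4/7)(3/6)(3/5)(2/4) = 0.085714.
Weighting by the prior gives 4/7 · 0.027778 = 0.015873, 1/7 · 0 = 0, 2/7 · 0.085714 = 0.02449; these sum to 0.040363.
Therefore the posterior P(bag C | data) = (0.02449) / (0.040363) = 0.60674.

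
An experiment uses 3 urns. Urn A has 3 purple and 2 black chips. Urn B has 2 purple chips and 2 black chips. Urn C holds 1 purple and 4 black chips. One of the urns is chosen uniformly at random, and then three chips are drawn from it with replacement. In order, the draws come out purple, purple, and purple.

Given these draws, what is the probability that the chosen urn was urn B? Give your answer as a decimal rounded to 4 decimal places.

Under each hypothesis, the probability of the observed sequence is: P(data | urn A) = (3/5)(3/5)(3/5) = 0.216; P(data | urn B) = (2/4)(2/4)(2/4) = 0.125; P(data | urn C) = (1/5)(1/5)(1/5) = 0.008.
Multiplying each by its prior: 1/3 · 0.216 = 0.072, 1/3 · 0.125 = 0.041667, 1/3 · 0.008 = 0.0026667; summing to 0.11633.
Hence P(urn B | data) = (0.041667) / (0.11633) = 0.35817.

0.3582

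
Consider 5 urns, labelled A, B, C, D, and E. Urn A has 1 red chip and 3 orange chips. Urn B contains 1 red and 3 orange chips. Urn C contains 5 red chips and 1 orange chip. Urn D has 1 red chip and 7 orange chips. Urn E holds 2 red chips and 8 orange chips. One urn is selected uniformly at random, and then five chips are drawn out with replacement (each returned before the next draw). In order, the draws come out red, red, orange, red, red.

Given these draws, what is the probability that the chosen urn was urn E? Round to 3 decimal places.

0.015

Compute the likelihood of the observed sequence for each case: P(data | urn A) = (1/4)(1/4)(3/4)(1/4)(1/4) = 0.0029297; P(data | urn B) = (1/4)(1/4)(3/4)(1/4)(1/4) = 0.0029297; P(data | urn C) = (5/6)(5/6)(1/6)(5/6)(5/6) = 0.080376; P(data | urn D) = (1/8)(1/8)(7/8)(1/8)(1/8) = 0.00021362; P(data | urn E) = (2/10)(2/10)(8/10)(2/10)(2/10) = 0.00128.
The prior-weighted likelihoods are 1/5 · 0.0029297 = 0.00058594, 1/5 · 0.0029297 = 0.00058594, 1/5 · 0.080376 = 0.016075, 1/5 · 0.00021362 = 4.2725e-05, 1/5 · 0.00128 = 0.000256; summing to 0.017546.
Therefore the posterior P(urn E | data) = (0.000256) / (0.017546) = 0.01459.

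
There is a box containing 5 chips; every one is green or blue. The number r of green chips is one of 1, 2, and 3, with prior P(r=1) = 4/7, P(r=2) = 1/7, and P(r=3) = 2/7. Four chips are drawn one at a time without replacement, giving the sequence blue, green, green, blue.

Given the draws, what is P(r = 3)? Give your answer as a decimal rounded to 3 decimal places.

0.667

For each hypothesis, P(data | H) works out to: P(data | r = 1) = (4/5)(1/4)(0/3) = 0; P(data | r = 2) = (3/5)(2/4)(1/3)(2/2) = 1/10; P(data | r = 3) = (2/5)(3/4)(2/3)(1/2) = 1/10.
Weighting by the prior gives 4/7 · 0 = 0, 1/7 · 1/10 = 1/70, 2/7 · 1/10 = 1/35; these sum to 3/70.
Hence P(r = 3 | data) = (1/35) / (3/70) = 2/3.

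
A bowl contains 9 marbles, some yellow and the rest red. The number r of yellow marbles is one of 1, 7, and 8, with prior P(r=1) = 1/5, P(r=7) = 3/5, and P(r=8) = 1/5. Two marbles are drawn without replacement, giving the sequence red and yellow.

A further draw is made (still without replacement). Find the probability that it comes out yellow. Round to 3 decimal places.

0.759

Compute the likelihood of the observed sequence for each case: P(data | r = 1) = (8/9)(1/8) = 1/9; P(data | r = 7) = (2/9)(7/8) = 7/36; P(data | r = 8) = (1/9)(8/8) = 1/9.
The prior-weighted likelihoods are 1/5 · 1/9 = 1/45, 3/5 · 7/36 = 7/60, 1/5 · 1/9 = 1/45; with total 29/180.
The posterior is then P(r = 1 | data) = 4/29, P(r = 7 | data) = 21/29, P(r = 8 | data) = 4/29.
So P(yellow next | data) = Σ P(yellow next | H) P(H | data) = (0)(4/29) + (6/7)(21/29) + (1)(4/29) = 22/29.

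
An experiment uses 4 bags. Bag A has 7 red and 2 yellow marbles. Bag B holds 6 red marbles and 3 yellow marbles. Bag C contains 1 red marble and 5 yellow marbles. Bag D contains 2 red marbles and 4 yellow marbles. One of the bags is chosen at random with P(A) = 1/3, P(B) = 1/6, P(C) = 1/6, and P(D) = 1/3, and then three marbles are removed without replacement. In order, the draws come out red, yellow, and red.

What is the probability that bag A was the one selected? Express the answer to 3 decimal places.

0.517

The likelihood of the observed sequence under each hypothesis: P(data | bag A) = (7/9)(2/8)(6/7) = 0.16667; P(data | bag B) = (6/9)(3/8)(5/7) = 0.17857; P(data | bag C) = (1/6)(5/5)(0/4) = 0; P(data | bag D) = (2/6)(4/5)(1/4) = 0.066667.
The prior-weighted likelihoods are 1/3 · 0.16667 = 0.055556, 1/6 · 0.17857 = 0.029762, 1/6 · 0 = 0, 1/3 · 0.066667 = 0.022222; these sum to 0.10754.
By Bayes' rule, P(bag A | data) = (0.055556) / (0.10754) = 0.51661.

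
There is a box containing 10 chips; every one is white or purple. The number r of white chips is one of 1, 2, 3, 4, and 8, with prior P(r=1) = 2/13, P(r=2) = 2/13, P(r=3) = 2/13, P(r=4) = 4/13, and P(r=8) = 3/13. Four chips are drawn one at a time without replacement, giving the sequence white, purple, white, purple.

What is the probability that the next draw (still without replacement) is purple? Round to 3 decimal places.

0.641

For each hypothesis, P(data | H) works out to: P(data | r = 1) = (1/10)(9/9)(0/8) = 0; P(data | r = 2) = (2/10)(8/9)(1/8)(7/7) = 0.022222; P(data | r = 3) = (3/10)(7/9)(2/8)(6/7) = 0.05; P(data | r = 4) = (4/10)(6/9)(3/8)(5/7) = 0.071429; P(data | r = 8) = (8/10)(2/9)(7/8)(1/7) = 0.022222.
Weighting by the prior gives 2/13 · 0 = 0, 2/13 · 0.022222 = 0.0034188, 2/13 · 0.05 = 0.0076923, 4/13 · 0.071429 = 0.021978, 3/13 · 0.022222 = 0.0051282; summing to 0.038217.
The posterior is then P(r = 1 | data) = 0, P(r = 2 | data) = 0.089457, P(r = 3 | data) = 0.20128, P(r = 4 | data) = 0.57508, P(r = 8 | data) = 0.13419.
The predictive probability is P(purple next | data) = (1)(0.089457) + (5/6)(0.20128) + (2/3)(0.57508) + (0)(0.13419) = 0.64058.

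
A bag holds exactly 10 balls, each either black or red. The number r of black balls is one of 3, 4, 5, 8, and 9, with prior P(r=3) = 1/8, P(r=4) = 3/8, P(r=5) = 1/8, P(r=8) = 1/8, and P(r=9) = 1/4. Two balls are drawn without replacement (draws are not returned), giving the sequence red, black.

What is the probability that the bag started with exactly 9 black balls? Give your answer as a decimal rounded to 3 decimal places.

0.118

Compute the likelihood of the observed sequence for each case: P(data | r = 3) = (7/10)(3/9) = 7/30; P(data | r = 4) = (6/10)(4/9) = 4/15; P(data | r = 5) = (5/10)(5/9) = 5/18; P(data | r = 8) = (2/10)(8/9) = 8/45; P(data | r = 9) = (1/10)(9/9) = 1/10.
Weighting by the prior gives 1/8 · 7/30 = 7/240, 3/8 · 4/15 = 1/10, 1/8 · 5/18 = 5/144, 1/8 · 8/45 = 1/45, 1/4 · 1/10 = 1/40; summing to 19/90.
Hence P(r = 9 | data) = (1/40) / (19/90) = 9/76.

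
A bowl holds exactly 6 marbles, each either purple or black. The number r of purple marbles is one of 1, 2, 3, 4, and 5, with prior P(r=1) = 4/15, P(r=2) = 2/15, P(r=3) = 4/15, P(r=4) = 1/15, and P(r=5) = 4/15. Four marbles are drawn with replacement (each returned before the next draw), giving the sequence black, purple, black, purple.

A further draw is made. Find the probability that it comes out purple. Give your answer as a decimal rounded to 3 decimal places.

0.485

For each hypothesis, P(data | H) works out to: P(data | r = 1) = (5/6)(1/6)(5/6)(1/6) = 0.01929; P(data | r = 2) = (4/6)(2/6)(4/6)(2/6) = 0.049383; P(data | r = 3) = (3/6)(3/6)(3/6)(3/6) = 0.0625; P(data | r = 4) = (2/6)(4/6)(2/6)(4/6) = 0.049383; P(data | r = 5) = (1/6)(5/6)(1/6)(5/6) = 0.01929.
The prior-weighted likelihoods are 4/15 · 0.01929 = 0.005144, 2/15 · 0.049383 = 0.0065844, 4/15 · 0.0625 = 0.016667, 1/15 · 0.049383 = 0.0032922, 4/15 · 0.01929 = 0.005144; with total 0.036831.
Normalising, the posterior is P(r = 1 | data) = 0.13966, P(r = 2 | data) = 0.17877, P(r = 3 | data) = 0.45251, P(r = 4 | data) = 0.089385, P(r = 5 | data) = 0.13966.
The predictive probability is P(purple next | data) = (1/6)(0.13966) + (1/3)(0.17877) + (1/2)(0.45251) + (2/3)(0.089385) + (5/6)(0.13966) = 0.4851.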